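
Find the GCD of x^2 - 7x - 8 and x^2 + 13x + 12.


Factor each:
  x^2 - 7x - 8 = (x + 1)(x - 8)
  x^2 + 13x + 12 = (x + 1)(x + 12)
Common monic factor: x + 1


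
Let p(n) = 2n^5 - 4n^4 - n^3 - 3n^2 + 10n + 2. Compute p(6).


Using direct substitution:
  2 * (6)^5 = 15552
  -4 * (6)^4 = -5184
  -1 * (6)^3 = -216
  -3 * (6)^2 = -108
  10 * (6)^1 = 60
  constant: 2
Sum = 15552 - 5184 - 216 - 108 + 60 + 2 = 10106


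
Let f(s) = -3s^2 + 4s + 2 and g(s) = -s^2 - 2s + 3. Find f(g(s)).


Substitute g(s) into f:
f(g(s)) = -3*(-s^2 - 2s + 3)^2 + 4*(-s^2 - 2s + 3) + 2
(-s^2 - 2s + 3)^2 = s^4 + 4s^3 - 2s^2 - 12s + 9
Expand and combine: -3s^4 - 12s^3 + 2s^2 + 28s - 13


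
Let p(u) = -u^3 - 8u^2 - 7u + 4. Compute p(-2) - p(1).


p(-2) = -6
p(1) = -12
p(-2) - p(1) = -6 + 12 = 6


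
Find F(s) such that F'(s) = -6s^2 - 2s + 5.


Reverse power rule on each term:
  ∫ -6s^2 ds = -2s^3
  ∫ -2s ds = -s^2
  ∫ 5 ds = 5s
F(s) = -2s^3 - s^2 + 5s + C


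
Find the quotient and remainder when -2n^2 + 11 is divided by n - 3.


(-2n^2 + 11) / (n - 3)
Step 1: -2n * (n - 3) = -2n^2 + 6n; subtract.
Step 2: -6 * (n - 3) = -6n + 18; subtract.
Quotient: -2n - 6, Remainder: -7


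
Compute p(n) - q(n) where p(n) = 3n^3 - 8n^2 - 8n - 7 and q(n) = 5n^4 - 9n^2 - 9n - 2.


Distribute the minus sign:
  (3n^3 - 8n^2 - 8n - 7)
- (5n^4 - 9n^2 - 9n - 2)
Negate second polynomial: -5n^4 + 9n^2 + 9n + 2
Add: -5n^4 + 3n^3 + n^2 + n - 5


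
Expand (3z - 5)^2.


Expand (3z - 5)^2 by repeated multiplication:
= 9z^2 - 30z + 25


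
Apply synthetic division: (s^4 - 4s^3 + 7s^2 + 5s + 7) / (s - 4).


Synthetic division with c = 4. Coefficients: 1, -4, 7, 5, 7
Bring down 1.
  1 * 4 = 4; 4 - 4 = 0
  0 * 4 = 0; 0 + 7 = 7
  7 * 4 = 28; 28 + 5 = 33
  33 * 4 = 132; 132 + 7 = 139
Quotient: s^3 + 7s + 33, Remainder: 139


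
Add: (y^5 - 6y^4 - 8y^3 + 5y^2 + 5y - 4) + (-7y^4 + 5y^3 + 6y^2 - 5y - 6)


Align terms by degree and add:
  y^5 - 6y^4 - 8y^3 + 5y^2 + 5y - 4
  -7y^4 + 5y^3 + 6y^2 - 5y - 6
= y^5 - 13y^4 - 3y^3 + 11y^2 - 10


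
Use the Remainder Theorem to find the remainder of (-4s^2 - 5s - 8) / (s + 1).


By the Remainder Theorem, the remainder equals p(-1):
  -4*(-1)^2 = -4
  -5*(-1)^1 = 5
  constant: -8
Sum: -4 + 5 - 8 = -7


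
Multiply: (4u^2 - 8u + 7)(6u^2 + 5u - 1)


Distribute each term of the first polynomial:
  (4u^2)(6u^2 + 5u - 1) = 24u^4 + 20u^3 - 4u^2
  (-8u)(6u^2 + 5u - 1) = -48u^3 - 40u^2 + 8u
  (7)(6u^2 + 5u - 1) = 42u^2 + 35u - 7
Sum: 24u^4 - 28u^3 - 2u^2 + 43u - 7


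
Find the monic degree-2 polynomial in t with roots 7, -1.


p(t) = (t - 7)(t + 1)
Expand: t^2 - 6t - 7


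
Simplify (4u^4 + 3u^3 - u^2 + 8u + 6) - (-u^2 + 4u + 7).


Distribute the minus sign:
  (4u^4 + 3u^3 - u^2 + 8u + 6)
- (-u^2 + 4u + 7)
Negate second polynomial: u^2 - 4u - 7
Add: 4u^4 + 3u^3 + 4u - 1


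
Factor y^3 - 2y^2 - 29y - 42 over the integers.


Try integer roots (divisors of -42). y=7: p(7)=0.
Divide out (y - 7): quotient is y^2 + 5y + 6.
Factor the quadratic: (y + 2)(y + 3)
Result: (y - 7)(y + 2)(y + 3)


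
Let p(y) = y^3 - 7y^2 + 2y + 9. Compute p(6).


Using direct substitution:
  1 * (6)^3 = 216
  -7 * (6)^2 = -252
  2 * (6)^1 = 12
  constant: 9
Sum = 216 - 252 + 12 + 9 = -15


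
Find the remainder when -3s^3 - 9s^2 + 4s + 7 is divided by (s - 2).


By the Remainder Theorem, the remainder equals p(2):
  -3*(2)^3 = -24
  -9*(2)^2 = -36
  4*(2)^1 = 8
  constant: 7
Sum: -24 - 36 + 8 + 7 = -45


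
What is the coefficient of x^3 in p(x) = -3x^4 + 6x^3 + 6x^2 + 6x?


Read off the coefficient of x^3: 6


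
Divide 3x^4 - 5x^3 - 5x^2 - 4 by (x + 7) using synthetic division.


Synthetic division with c = -7. Coefficients: 3, -5, -5, 0, -4
Bring down 3.
  3 * -7 = -21; -21 - 5 = -26
  -26 * -7 = 182; 182 - 5 = 177
  177 * -7 = -1239; -1239 + 0 = -1239
  -1239 * -7 = 8673; 8673 - 4 = 8669
Quotient: 3x^3 - 26x^2 + 177x - 1239, Remainder: 8669


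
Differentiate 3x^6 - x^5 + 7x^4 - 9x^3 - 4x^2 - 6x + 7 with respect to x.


Apply the power rule term by term:
  d/dx(3x^6) = 18x^5
  d/dx(-x^5) = -5x^4
  d/dx(7x^4) = 28x^3
  d/dx(-9x^3) = -27x^2
  d/dx(-4x^2) = -8x
  d/dx(-6x) = -6
  d/dx(7) = 0
p'(x) = 18x^5 - 5x^4 + 28x^3 - 27x^2 - 8x - 6


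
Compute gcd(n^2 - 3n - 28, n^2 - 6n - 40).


Factor each:
  n^2 - 3n - 28 = (n + 4)(n - 7)
  n^2 - 6n - 40 = (n + 4)(n - 10)
Common monic factor: n + 4


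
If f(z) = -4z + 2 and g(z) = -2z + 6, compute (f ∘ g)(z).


Substitute g(z) into f:
f(g(z)) = -4*(-2z + 6) + 2
Expand and combine: 8z - 22


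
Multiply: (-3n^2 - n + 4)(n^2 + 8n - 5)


Distribute each term of the first polynomial:
  (-3n^2)(n^2 + 8n - 5) = -3n^4 - 24n^3 + 15n^2
  (-n)(n^2 + 8n - 5) = -n^3 - 8n^2 + 5n
  (4)(n^2 + 8n - 5) = 4n^2 + 32n - 20
Sum: -3n^4 - 25n^3 + 11n^2 + 37n - 20


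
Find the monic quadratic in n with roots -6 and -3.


p(n) = (n + 6)(n + 3)
Expand: n^2 + 9n + 18


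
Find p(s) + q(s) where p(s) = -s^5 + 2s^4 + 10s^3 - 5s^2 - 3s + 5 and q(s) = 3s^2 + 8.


Align terms by degree and add:
  -s^5 + 2s^4 + 10s^3 - 5s^2 - 3s + 5
+ 3s^2 + 8
= -s^5 + 2s^4 + 10s^3 - 2s^2 - 3s + 13


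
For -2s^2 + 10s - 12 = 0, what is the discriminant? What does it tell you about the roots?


D = b^2 - 4ac = (10)^2 - 4(-2)(-12) = 100 - 96 = 4
Since D > 0: two distinct rational roots


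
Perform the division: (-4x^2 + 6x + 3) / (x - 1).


(-4x^2 + 6x + 3) / (x - 1)
Step 1: -4x * (x - 1) = -4x^2 + 4x; subtract.
Step 2: 2 * (x - 1) = 2x - 2; subtract.
Quotient: -4x + 2, Remainder: 5


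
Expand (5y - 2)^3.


Expand (5y - 2)^3 by repeated multiplication:
  (5y - 2)^2 = 25y^2 - 20y + 4
= 125y^3 - 150y^2 + 60y - 8


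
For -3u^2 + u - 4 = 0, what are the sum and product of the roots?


For au^2+bu+c=0: sum = -b/a, product = c/a.
a=-3, b=1, c=-4
Sum = -(1)/-3 = 1/3
Product = (-4)/-3 = 4/3


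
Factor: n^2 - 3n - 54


Roots satisfy r1 + r2 = -b/a = 3 and r1*r2 = c/a = -54.
So r1 = 9, r2 = -6.
n^2 - 3n - 54 = (n - r1)(n - r2) = (n - 9)(n + 6)


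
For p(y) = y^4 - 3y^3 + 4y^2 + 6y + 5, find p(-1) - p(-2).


p(-1) = 7
p(-2) = 49
p(-1) - p(-2) = 7 - 49 = -42


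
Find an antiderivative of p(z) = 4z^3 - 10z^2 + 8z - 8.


Reverse power rule on each term:
  ∫ 4z^3 dz = z^4
  ∫ -10z^2 dz = -(10/3)z^3
  ∫ 8z dz = 4z^2
  ∫ -8 dz = -8z
F(z) = z^4 - (10/3)z^3 + 4z^2 - 8z + C


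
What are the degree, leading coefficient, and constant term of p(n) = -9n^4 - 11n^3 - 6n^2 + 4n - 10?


Highest power of n is 4, with coefficient -9. Constant term is -10.
Degree = 4, leading coefficient = -9, constant term = -10


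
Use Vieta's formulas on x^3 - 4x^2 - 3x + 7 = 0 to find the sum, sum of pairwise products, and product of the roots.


Monic cubic x^3+bx^2+cx+d=0: sum=-b, pairwise sum=c, product=-d.
b=-4, c=-3, d=7
r1+r2+r3 = 4
r1r2+r1r3+r2r3 = -3
r1r2r3 = -7


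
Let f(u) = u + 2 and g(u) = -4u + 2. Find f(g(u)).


Substitute g(u) into f:
f(g(u)) = 1*(-4u + 2) + 2
Expand and combine: -4u + 4


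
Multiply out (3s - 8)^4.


Expand (3s - 8)^4 by repeated multiplication:
  (3s - 8)^2 = 9s^2 - 48s + 64
  (3s - 8)^3 = 27s^3 - 216s^2 + 576s - 512
= 81s^4 - 864s^3 + 3456s^2 - 6144s + 4096


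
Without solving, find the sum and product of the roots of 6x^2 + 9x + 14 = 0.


For ax^2+bx+c=0: sum = -b/a, product = c/a.
a=6, b=9, c=14
Sum = -(9)/6 = -3/2
Product = (14)/6 = 7/3


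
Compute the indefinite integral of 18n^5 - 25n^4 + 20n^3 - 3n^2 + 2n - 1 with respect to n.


Reverse power rule on each term:
  ∫ 18n^5 dn = 3n^6
  ∫ -25n^4 dn = -5n^5
  ∫ 20n^3 dn = 5n^4
  ∫ -3n^2 dn = -n^3
  ∫ 2n dn = n^2
  ∫ -1 dn = -n
F(n) = 3n^6 - 5n^5 + 5n^4 - n^3 + n^2 - n + C


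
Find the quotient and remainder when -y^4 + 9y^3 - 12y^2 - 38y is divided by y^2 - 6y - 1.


(-y^4 + 9y^3 - 12y^2 - 38y) / (y^2 - 6y - 1)
Step 1: -y^2 * (y^2 - 6y - 1) = -y^4 + 6y^3 + y^2; subtract.
Step 2: 3y * (y^2 - 6y - 1) = 3y^3 - 18y^2 - 3y; subtract.
Step 3: 5 * (y^2 - 6y - 1) = 5y^2 - 30y - 5; subtract.
Quotient: -y^2 + 3y + 5, Remainder: -5y + 5


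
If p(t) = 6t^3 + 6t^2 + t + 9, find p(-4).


Using direct substitution:
  6 * (-4)^3 = -384
  6 * (-4)^2 = 96
  1 * (-4)^1 = -4
  constant: 9
Sum = -384 + 96 - 4 + 9 = -283


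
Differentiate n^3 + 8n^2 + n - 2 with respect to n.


Apply the power rule term by term:
  d/dn(n^3) = 3n^2
  d/dn(8n^2) = 16n
  d/dn(n) = 1
  d/dn(-2) = 0
p'(n) = 3n^2 + 16n + 1


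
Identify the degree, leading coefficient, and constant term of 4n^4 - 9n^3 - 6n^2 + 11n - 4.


Highest power of n is 4, with coefficient 4. Constant term is -4.
Degree = 4, leading coefficient = 4, constant term = -4


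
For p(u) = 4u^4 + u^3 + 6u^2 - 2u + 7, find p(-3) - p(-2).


p(-3) = 364
p(-2) = 91
p(-3) - p(-2) = 364 - 91 = 273


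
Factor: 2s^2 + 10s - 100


Roots satisfy r1 + r2 = -b/a = -5 and r1*r2 = c/a = -50.
So r1 = 5, r2 = -10.
2s^2 + 10s - 100 = 2(s - r1)(s - r2) = 2(s - 5)(s + 10)


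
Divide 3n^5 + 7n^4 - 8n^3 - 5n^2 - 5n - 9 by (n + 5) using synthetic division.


Synthetic division with c = -5. Coefficients: 3, 7, -8, -5, -5, -9
Bring down 3.
  3 * -5 = -15; -15 + 7 = -8
  -8 * -5 = 40; 40 - 8 = 32
  32 * -5 = -160; -160 - 5 = -165
  -165 * -5 = 825; 825 - 5 = 820
  820 * -5 = -4100; -4100 - 9 = -4109
Quotient: 3n^4 - 8n^3 + 32n^2 - 165n + 820, Remainder: -4109


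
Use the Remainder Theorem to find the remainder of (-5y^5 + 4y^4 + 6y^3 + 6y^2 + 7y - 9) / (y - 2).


By the Remainder Theorem, the remainder equals p(2):
  -5*(2)^5 = -160
  4*(2)^4 = 64
  6*(2)^3 = 48
  6*(2)^2 = 24
  7*(2)^1 = 14
  constant: -9
Sum: -160 + 64 + 48 + 24 + 14 - 9 = -19


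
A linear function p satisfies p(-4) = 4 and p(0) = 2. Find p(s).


p(s) = ms + b. Using p(-4)=4, p(0)=2:
m = (4 - 2)/(-4) = 2/-4 = -1/2
b = 4 - m*(-4) = 4 - 2 = 2
p(s) = -(1/2)s + 2


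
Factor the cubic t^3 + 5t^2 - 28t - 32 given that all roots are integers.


Try integer roots (divisors of -32). t=4: p(4)=0.
Divide out (t - 4): quotient is t^2 + 9t + 8.
Factor the quadratic: (t + 8)(t + 1)
Result: (t - 4)(t + 8)(t + 1)


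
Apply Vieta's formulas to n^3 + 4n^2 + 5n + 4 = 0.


Monic cubic n^3+bn^2+cn+d=0: sum=-b, pairwise sum=c, product=-d.
b=4, c=5, d=4
r1+r2+r3 = -4
r1r2+r1r3+r2r3 = 5
r1r2r3 = -4


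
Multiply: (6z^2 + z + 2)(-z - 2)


Distribute each term of the first polynomial:
  (6z^2)(-z - 2) = -6z^3 - 12z^2
  (z)(-z - 2) = -z^2 - 2z
  (2)(-z - 2) = -2z - 4
Sum: -6z^3 - 13z^2 - 4z - 4


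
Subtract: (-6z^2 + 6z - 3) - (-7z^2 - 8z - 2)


Distribute the minus sign:
  (-6z^2 + 6z - 3)
- (-7z^2 - 8z - 2)
Negate second polynomial: 7z^2 + 8z + 2
Add: z^2 + 14z - 1


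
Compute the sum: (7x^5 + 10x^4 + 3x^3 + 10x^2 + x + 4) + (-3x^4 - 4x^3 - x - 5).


Align terms by degree and add:
  7x^5 + 10x^4 + 3x^3 + 10x^2 + x + 4
  -3x^4 - 4x^3 - x - 5
= 7x^5 + 7x^4 - x^3 + 10x^2 - 1


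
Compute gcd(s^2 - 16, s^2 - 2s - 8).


Factor each:
  s^2 - 16 = (s - 4)(s + 4)
  s^2 - 2s - 8 = (s - 4)(s + 2)
Common monic factor: s - 4


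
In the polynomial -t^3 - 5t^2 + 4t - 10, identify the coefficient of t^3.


Read off the coefficient of t^3: -1


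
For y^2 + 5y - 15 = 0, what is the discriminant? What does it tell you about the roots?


D = b^2 - 4ac = (5)^2 - 4(1)(-15) = 25 + 60 = 85
Since D > 0: two distinct irrational roots


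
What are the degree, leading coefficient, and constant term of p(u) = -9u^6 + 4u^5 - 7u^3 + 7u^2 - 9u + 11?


Highest power of u is 6, with coefficient -9. Constant term is 11.
Degree = 6, leading coefficient = -9, constant term = 11


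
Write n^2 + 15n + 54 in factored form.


Roots satisfy r1 + r2 = -b/a = -15 and r1*r2 = c/a = 54.
So r1 = -6, r2 = -9.
n^2 + 15n + 54 = (n - r1)(n - r2) = (n + 6)(n + 9)


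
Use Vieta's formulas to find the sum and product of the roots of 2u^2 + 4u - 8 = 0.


For au^2+bu+c=0: sum = -b/a, product = c/a.
a=2, b=4, c=-8
Sum = -(4)/2 = -2
Product = (-8)/2 = -4


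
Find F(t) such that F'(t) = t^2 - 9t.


Reverse power rule on each term:
  ∫ t^2 dt = (1/3)t^3
  ∫ -9t dt = -(9/2)t^2
F(t) = (1/3)t^3 - (9/2)t^2 + C


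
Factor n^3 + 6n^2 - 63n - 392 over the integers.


Try integer roots (divisors of -392). n=-7: p(-7)=0.
Divide out (n + 7): quotient is n^2 - n - 56.
Factor the quadratic: (n + 7)(n - 8)
Result: (n + 7)(n + 7)(n - 8)


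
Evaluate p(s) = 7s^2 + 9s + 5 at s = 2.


Using direct substitution:
  7 * (2)^2 = 28
  9 * (2)^1 = 18
  constant: 5
Sum = 28 + 18 + 5 = 51


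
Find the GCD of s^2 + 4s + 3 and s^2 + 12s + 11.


Factor each:
  s^2 + 4s + 3 = (s + 1)(s + 3)
  s^2 + 12s + 11 = (s + 1)(s + 11)
Common monic factor: s + 1


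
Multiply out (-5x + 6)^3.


Expand (-5x + 6)^3 by repeated multiplication:
  (-5x + 6)^2 = 25x^2 - 60x + 36
= -125x^3 + 450x^2 - 540x + 216


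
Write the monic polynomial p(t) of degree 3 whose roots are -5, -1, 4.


p(t) = (t + 5)(t + 1)(t - 4)
Expand: t^3 + 2t^2 - 19t - 20


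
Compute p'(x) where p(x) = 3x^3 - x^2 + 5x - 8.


Apply the power rule term by term:
  d/dx(3x^3) = 9x^2
  d/dx(-x^2) = -2x
  d/dx(5x) = 5
  d/dx(-8) = 0
p'(x) = 9x^2 - 2x + 5


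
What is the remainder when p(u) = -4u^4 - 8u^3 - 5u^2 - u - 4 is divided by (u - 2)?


By the Remainder Theorem, the remainder equals p(2):
  -4*(2)^4 = -64
  -8*(2)^3 = -64
  -5*(2)^2 = -20
  -1*(2)^1 = -2
  constant: -4
Sum: -64 - 64 - 20 - 2 - 4 = -154


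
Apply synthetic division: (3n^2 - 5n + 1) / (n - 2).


Synthetic division with c = 2. Coefficients: 3, -5, 1
Bring down 3.
  3 * 2 = 6; 6 - 5 = 1
  1 * 2 = 2; 2 + 1 = 3
Quotient: 3n + 1, Remainder: 3


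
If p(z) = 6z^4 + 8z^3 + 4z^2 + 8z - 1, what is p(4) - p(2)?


p(4) = 2143
p(2) = 191
p(4) - p(2) = 2143 - 191 = 1952


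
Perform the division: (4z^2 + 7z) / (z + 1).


(4z^2 + 7z) / (z + 1)
Step 1: 4z * (z + 1) = 4z^2 + 4z; subtract.
Step 2: 3 * (z + 1) = 3z + 3; subtract.
Quotient: 4z + 3, Remainder: -3


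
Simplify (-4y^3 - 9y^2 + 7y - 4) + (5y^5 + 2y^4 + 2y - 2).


Align terms by degree and add:
  -4y^3 - 9y^2 + 7y - 4
+ 5y^5 + 2y^4 + 2y - 2
= 5y^5 + 2y^4 - 4y^3 - 9y^2 + 9y - 6


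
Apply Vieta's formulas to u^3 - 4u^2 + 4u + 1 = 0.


Monic cubic u^3+bu^2+cu+d=0: sum=-b, pairwise sum=c, product=-d.
b=-4, c=4, d=1
r1+r2+r3 = 4
r1r2+r1r3+r2r3 = 4
r1r2r3 = -1


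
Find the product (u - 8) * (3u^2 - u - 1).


Distribute each term of the first polynomial:
  (u)(3u^2 - u - 1) = 3u^3 - u^2 - u
  (-8)(3u^2 - u - 1) = -24u^2 + 8u + 8
Sum: 3u^3 - 25u^2 + 7u + 8


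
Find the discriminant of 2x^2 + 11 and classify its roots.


D = b^2 - 4ac = (0)^2 - 4(2)(11) = 0 - 88 = -88
Since D < 0: two complex conjugate roots (no real roots)


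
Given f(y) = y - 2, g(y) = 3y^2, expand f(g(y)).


Substitute g(y) into f:
f(g(y)) = 1*(3y^2) + (-2)
Expand and combine: 3y^2 - 2


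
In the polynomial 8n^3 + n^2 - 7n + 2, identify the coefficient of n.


Read off the coefficient of n: -7


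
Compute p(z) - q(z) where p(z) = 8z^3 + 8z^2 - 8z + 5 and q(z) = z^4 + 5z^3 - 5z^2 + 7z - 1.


Distribute the minus sign:
  (8z^3 + 8z^2 - 8z + 5)
- (z^4 + 5z^3 - 5z^2 + 7z - 1)
Negate second polynomial: -z^4 - 5z^3 + 5z^2 - 7z + 1
Add: -z^4 + 3z^3 + 13z^2 - 15z + 6


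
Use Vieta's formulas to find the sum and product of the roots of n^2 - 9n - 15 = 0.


For an^2+bn+c=0: sum = -b/a, product = c/a.
a=1, b=-9, c=-15
Sum = -(-9)/1 = 9
Product = (-15)/1 = -15


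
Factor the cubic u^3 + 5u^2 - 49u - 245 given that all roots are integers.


Try integer roots (divisors of -245). u=-7: p(-7)=0.
Divide out (u + 7): quotient is u^2 - 2u - 35.
Factor the quadratic: (u + 5)(u - 7)
Result: (u + 7)(u + 5)(u - 7)


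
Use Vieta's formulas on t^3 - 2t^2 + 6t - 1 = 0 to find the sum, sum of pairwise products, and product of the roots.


Monic cubic t^3+bt^2+ct+d=0: sum=-b, pairwise sum=c, product=-d.
b=-2, c=6, d=-1
r1+r2+r3 = 2
r1r2+r1r3+r2r3 = 6
r1r2r3 = 1


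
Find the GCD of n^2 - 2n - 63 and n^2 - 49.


Factor each:
  n^2 - 2n - 63 = (n + 7)(n - 9)
  n^2 - 49 = (n + 7)(n - 7)
Common monic factor: n + 7


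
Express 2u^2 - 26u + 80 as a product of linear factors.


Roots satisfy r1 + r2 = -b/a = 13 and r1*r2 = c/a = 40.
So r1 = 5, r2 = 8.
2u^2 - 26u + 80 = 2(u - r1)(u - r2) = 2(u - 5)(u - 8)


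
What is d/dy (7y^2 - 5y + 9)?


Apply the power rule term by term:
  d/dy(7y^2) = 14y
  d/dy(-5y) = -5
  d/dy(9) = 0
p'(y) = 14y - 5


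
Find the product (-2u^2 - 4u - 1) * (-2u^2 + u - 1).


Distribute each term of the first polynomial:
  (-2u^2)(-2u^2 + u - 1) = 4u^4 - 2u^3 + 2u^2
  (-4u)(-2u^2 + u - 1) = 8u^3 - 4u^2 + 4u
  (-1)(-2u^2 + u - 1) = 2u^2 - u + 1
Sum: 4u^4 + 6u^3 + 3u + 1


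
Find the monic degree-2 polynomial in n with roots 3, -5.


p(n) = (n - 3)(n + 5)
Expand: n^2 + 2n - 15


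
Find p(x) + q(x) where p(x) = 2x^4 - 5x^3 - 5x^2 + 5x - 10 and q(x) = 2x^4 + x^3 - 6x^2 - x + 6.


Align terms by degree and add:
  2x^4 - 5x^3 - 5x^2 + 5x - 10
+ 2x^4 + x^3 - 6x^2 - x + 6
= 4x^4 - 4x^3 - 11x^2 + 4x - 4


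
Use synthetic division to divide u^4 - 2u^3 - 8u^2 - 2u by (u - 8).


Synthetic division with c = 8. Coefficients: 1, -2, -8, -2, 0
Bring down 1.
  1 * 8 = 8; 8 - 2 = 6
  6 * 8 = 48; 48 - 8 = 40
  40 * 8 = 320; 320 - 2 = 318
  318 * 8 = 2544; 2544 + 0 = 2544
Quotient: u^3 + 6u^2 + 40u + 318, Remainder: 2544


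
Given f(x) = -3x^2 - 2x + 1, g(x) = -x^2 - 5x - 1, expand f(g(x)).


Substitute g(x) into f:
f(g(x)) = -3*(-x^2 - 5x - 1)^2 + (-2)*(-x^2 - 5x - 1) + 1
(-x^2 - 5x - 1)^2 = x^4 + 10x^3 + 27x^2 + 10x + 1
Expand and combine: -3x^4 - 30x^3 - 79x^2 - 20x


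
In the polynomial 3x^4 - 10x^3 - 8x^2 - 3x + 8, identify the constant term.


Read off the constant term: 8


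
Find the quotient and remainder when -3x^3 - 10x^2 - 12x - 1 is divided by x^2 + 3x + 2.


(-3x^3 - 10x^2 - 12x - 1) / (x^2 + 3x + 2)
Step 1: -3x * (x^2 + 3x + 2) = -3x^3 - 9x^2 - 6x; subtract.
Step 2: -1 * (x^2 + 3x + 2) = -x^2 - 3x - 2; subtract.
Quotient: -3x - 1, Remainder: -3x + 1


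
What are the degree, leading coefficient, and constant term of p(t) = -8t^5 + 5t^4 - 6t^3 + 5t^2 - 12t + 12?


Highest power of t is 5, with coefficient -8. Constant term is 12.
Degree = 5, leading coefficient = -8, constant term = 12


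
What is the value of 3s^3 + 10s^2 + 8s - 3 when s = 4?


Using direct substitution:
  3 * (4)^3 = 192
  10 * (4)^2 = 160
  8 * (4)^1 = 32
  constant: -3
Sum = 192 + 160 + 32 - 3 = 381


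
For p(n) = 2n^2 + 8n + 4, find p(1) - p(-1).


p(1) = 14
p(-1) = -2
p(1) - p(-1) = 14 + 2 = 16


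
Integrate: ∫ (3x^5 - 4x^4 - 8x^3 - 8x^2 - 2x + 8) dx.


Reverse power rule on each term:
  ∫ 3x^5 dx = (1/2)x^6
  ∫ -4x^4 dx = -(4/5)x^5
  ∫ -8x^3 dx = -2x^4
  ∫ -8x^2 dx = -(8/3)x^3
  ∫ -2x dx = -x^2
  ∫ 8 dx = 8x
F(x) = (1/2)x^6 - (4/5)x^5 - 2x^4 - (8/3)x^3 - x^2 + 8x + C


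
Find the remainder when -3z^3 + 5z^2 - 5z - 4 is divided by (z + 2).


By the Remainder Theorem, the remainder equals p(-2):
  -3*(-2)^3 = 24
  5*(-2)^2 = 20
  -5*(-2)^1 = 10
  constant: -4
Sum: 24 + 20 + 10 - 4 = 50


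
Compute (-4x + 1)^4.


Expand (-4x + 1)^4 by repeated multiplication:
  (-4x + 1)^2 = 16x^2 - 8x + 1
  (-4x + 1)^3 = -64x^3 + 48x^2 - 12x + 1
= 256x^4 - 256x^3 + 96x^2 - 16x + 1


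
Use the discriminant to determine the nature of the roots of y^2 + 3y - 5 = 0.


D = b^2 - 4ac = (3)^2 - 4(1)(-5) = 9 + 20 = 29
Since D > 0: two distinct irrational roots


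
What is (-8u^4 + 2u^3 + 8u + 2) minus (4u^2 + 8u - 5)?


Distribute the minus sign:
  (-8u^4 + 2u^3 + 8u + 2)
- (4u^2 + 8u - 5)
Negate second polynomial: -4u^2 - 8u + 5
Add: -8u^4 + 2u^3 - 4u^2 + 7


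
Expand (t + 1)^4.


Expand (t + 1)^4 by repeated multiplication:
  (t + 1)^2 = t^2 + 2t + 1
  (t + 1)^3 = t^3 + 3t^2 + 3t + 1
= t^4 + 4t^3 + 6t^2 + 4t + 1


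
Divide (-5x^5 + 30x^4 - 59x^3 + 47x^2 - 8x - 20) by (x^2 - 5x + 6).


(-5x^5 + 30x^4 - 59x^3 + 47x^2 - 8x - 20) / (x^2 - 5x + 6)
Step 1: -5x^3 * (x^2 - 5x + 6) = -5x^5 + 25x^4 - 30x^3; subtract.
Step 2: 5x^2 * (x^2 - 5x + 6) = 5x^4 - 25x^3 + 30x^2; subtract.
Step 3: -4x * (x^2 - 5x + 6) = -4x^3 + 20x^2 - 24x; subtract.
Step 4: -3 * (x^2 - 5x + 6) = -3x^2 + 15x - 18; subtract.
Quotient: -5x^3 + 5x^2 - 4x - 3, Remainder: x - 2


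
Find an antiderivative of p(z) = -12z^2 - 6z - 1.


Reverse power rule on each term:
  ∫ -12z^2 dz = -4z^3
  ∫ -6z dz = -3z^2
  ∫ -1 dz = -z
F(z) = -4z^3 - 3z^2 - z + C


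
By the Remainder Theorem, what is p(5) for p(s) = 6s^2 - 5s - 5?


By the Remainder Theorem, the remainder equals p(5):
  6*(5)^2 = 150
  -5*(5)^1 = -25
  constant: -5
Sum: 150 - 25 - 5 = 120


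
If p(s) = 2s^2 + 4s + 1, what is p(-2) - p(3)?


p(-2) = 1
p(3) = 31
p(-2) - p(3) = 1 - 31 = -30


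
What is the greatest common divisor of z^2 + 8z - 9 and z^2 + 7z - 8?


Factor each:
  z^2 + 8z - 9 = (z - 1)(z + 9)
  z^2 + 7z - 8 = (z - 1)(z + 8)
Common monic factor: z - 1


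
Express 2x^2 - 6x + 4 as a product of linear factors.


Roots satisfy r1 + r2 = -b/a = 3 and r1*r2 = c/a = 2.
So r1 = 1, r2 = 2.
2x^2 - 6x + 4 = 2(x - r1)(x - r2) = 2(x - 1)(x - 2)


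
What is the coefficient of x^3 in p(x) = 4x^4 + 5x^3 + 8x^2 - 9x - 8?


Read off the coefficient of x^3: 5


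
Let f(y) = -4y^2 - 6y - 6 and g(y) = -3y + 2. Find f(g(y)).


Substitute g(y) into f:
f(g(y)) = -4*(-3y + 2)^2 + (-6)*(-3y + 2) + (-6)
(-3y + 2)^2 = 9y^2 - 12y + 4
Expand and combine: -36y^2 + 66y - 34


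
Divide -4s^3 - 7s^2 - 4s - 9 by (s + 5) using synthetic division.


Synthetic division with c = -5. Coefficients: -4, -7, -4, -9
Bring down -4.
  -4 * -5 = 20; 20 - 7 = 13
  13 * -5 = -65; -65 - 4 = -69
  -69 * -5 = 345; 345 - 9 = 336
Quotient: -4s^2 + 13s - 69, Remainder: 336


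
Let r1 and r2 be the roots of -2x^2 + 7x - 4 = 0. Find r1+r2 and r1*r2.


For ax^2+bx+c=0: sum = -b/a, product = c/a.
a=-2, b=7, c=-4
Sum = -(7)/-2 = 7/2
Product = (-4)/-2 = 2


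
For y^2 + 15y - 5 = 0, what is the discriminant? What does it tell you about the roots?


D = b^2 - 4ac = (15)^2 - 4(1)(-5) = 225 + 20 = 245
Since D > 0: two distinct irrational roots


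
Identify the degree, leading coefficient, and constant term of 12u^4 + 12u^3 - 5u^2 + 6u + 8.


Highest power of u is 4, with coefficient 12. Constant term is 8.
Degree = 4, leading coefficient = 12, constant term = 8


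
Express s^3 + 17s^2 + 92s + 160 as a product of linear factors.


Try integer roots (divisors of 160). s=-4: p(-4)=0.
Divide out (s + 4): quotient is s^2 + 13s + 40.
Factor the quadratic: (s + 5)(s + 8)
Result: (s + 4)(s + 5)(s + 8)


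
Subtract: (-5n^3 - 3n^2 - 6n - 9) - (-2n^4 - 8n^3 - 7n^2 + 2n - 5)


Distribute the minus sign:
  (-5n^3 - 3n^2 - 6n - 9)
- (-2n^4 - 8n^3 - 7n^2 + 2n - 5)
Negate second polynomial: 2n^4 + 8n^3 + 7n^2 - 2n + 5
Add: 2n^4 + 3n^3 + 4n^2 - 8n - 4


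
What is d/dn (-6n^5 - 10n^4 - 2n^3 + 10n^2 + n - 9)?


Apply the power rule term by term:
  d/dn(-6n^5) = -30n^4
  d/dn(-10n^4) = -40n^3
  d/dn(-2n^3) = -6n^2
  d/dn(10n^2) = 20n
  d/dn(n) = 1
  d/dn(-9) = 0
p'(n) = -30n^4 - 40n^3 - 6n^2 + 20n + 1


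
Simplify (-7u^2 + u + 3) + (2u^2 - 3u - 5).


Align terms by degree and add:
  -7u^2 + u + 3
+ 2u^2 - 3u - 5
= -5u^2 - 2u - 2


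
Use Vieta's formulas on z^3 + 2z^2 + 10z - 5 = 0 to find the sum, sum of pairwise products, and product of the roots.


Monic cubic z^3+bz^2+cz+d=0: sum=-b, pairwise sum=c, product=-d.
b=2, c=10, d=-5
r1+r2+r3 = -2
r1r2+r1r3+r2r3 = 10
r1r2r3 = 5


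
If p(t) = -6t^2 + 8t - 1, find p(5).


Using direct substitution:
  -6 * (5)^2 = -150
  8 * (5)^1 = 40
  constant: -1
Sum = -150 + 40 - 1 = -111


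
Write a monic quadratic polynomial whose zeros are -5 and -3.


p(z) = (z + 5)(z + 3)
Expand: z^2 + 8z + 15


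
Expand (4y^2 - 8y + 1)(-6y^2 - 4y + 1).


Distribute each term of the first polynomial:
  (4y^2)(-6y^2 - 4y + 1) = -24y^4 - 16y^3 + 4y^2
  (-8y)(-6y^2 - 4y + 1) = 48y^3 + 32y^2 - 8y
  (1)(-6y^2 - 4y + 1) = -6y^2 - 4y + 1
Sum: -24y^4 + 32y^3 + 30y^2 - 12y + 1


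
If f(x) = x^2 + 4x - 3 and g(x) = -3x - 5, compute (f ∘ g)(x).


Substitute g(x) into f:
f(g(x)) = 1*(-3x - 5)^2 + 4*(-3x - 5) + (-3)
(-3x - 5)^2 = 9x^2 + 30x + 25
Expand and combine: 9x^2 + 18x + 2


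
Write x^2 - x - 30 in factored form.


Roots satisfy r1 + r2 = -b/a = 1 and r1*r2 = c/a = -30.
So r1 = -5, r2 = 6.
x^2 - x - 30 = (x - r1)(x - r2) = (x + 5)(x - 6)


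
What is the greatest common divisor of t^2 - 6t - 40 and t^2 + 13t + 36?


Factor each:
  t^2 - 6t - 40 = (t + 4)(t - 10)
  t^2 + 13t + 36 = (t + 4)(t + 9)
Common monic factor: t + 4


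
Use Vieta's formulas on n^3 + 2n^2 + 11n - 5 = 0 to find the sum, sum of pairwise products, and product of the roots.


Monic cubic n^3+bn^2+cn+d=0: sum=-b, pairwise sum=c, product=-d.
b=2, c=11, d=-5
r1+r2+r3 = -2
r1r2+r1r3+r2r3 = 11
r1r2r3 = 5


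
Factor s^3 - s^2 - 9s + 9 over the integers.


Try integer roots (divisors of 9). s=1: p(1)=0.
Divide out (s - 1): quotient is s^2 - 9.
Factor the quadratic: (s + 3)(s - 3)
Result: (s - 1)(s + 3)(s - 3)


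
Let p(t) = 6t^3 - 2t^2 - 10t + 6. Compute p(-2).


Using direct substitution:
  6 * (-2)^3 = -48
  -2 * (-2)^2 = -8
  -10 * (-2)^1 = 20
  constant: 6
Sum = -48 - 8 + 20 + 6 = -30


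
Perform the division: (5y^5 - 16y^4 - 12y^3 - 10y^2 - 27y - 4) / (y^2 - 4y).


(5y^5 - 16y^4 - 12y^3 - 10y^2 - 27y - 4) / (y^2 - 4y)
Step 1: 5y^3 * (y^2 - 4y) = 5y^5 - 20y^4; subtract.
Step 2: 4y^2 * (y^2 - 4y) = 4y^4 - 16y^3; subtract.
Step 3: 4y * (y^2 - 4y) = 4y^3 - 16y^2; subtract.
Step 4: 6 * (y^2 - 4y) = 6y^2 - 24y; subtract.
Quotient: 5y^3 + 4y^2 + 4y + 6, Remainder: -3y - 4


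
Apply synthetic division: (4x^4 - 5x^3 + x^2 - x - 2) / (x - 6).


Synthetic division with c = 6. Coefficients: 4, -5, 1, -1, -2
Bring down 4.
  4 * 6 = 24; 24 - 5 = 19
  19 * 6 = 114; 114 + 1 = 115
  115 * 6 = 690; 690 - 1 = 689
  689 * 6 = 4134; 4134 - 2 = 4132
Quotient: 4x^3 + 19x^2 + 115x + 689, Remainder: 4132


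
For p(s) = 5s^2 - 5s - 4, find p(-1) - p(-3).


p(-1) = 6
p(-3) = 56
p(-1) - p(-3) = 6 - 56 = -50


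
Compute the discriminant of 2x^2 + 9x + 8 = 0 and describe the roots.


D = b^2 - 4ac = (9)^2 - 4(2)(8) = 81 - 64 = 17
Since D > 0: two distinct irrational roots


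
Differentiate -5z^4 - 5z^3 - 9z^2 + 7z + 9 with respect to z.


Apply the power rule term by term:
  d/dz(-5z^4) = -20z^3
  d/dz(-5z^3) = -15z^2
  d/dz(-9z^2) = -18z
  d/dz(7z) = 7
  d/dz(9) = 0
p'(z) = -20z^3 - 15z^2 - 18z + 7


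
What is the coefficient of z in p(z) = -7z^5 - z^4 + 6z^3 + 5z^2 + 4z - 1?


Read off the coefficient of z: 4


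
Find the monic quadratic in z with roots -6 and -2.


p(z) = (z + 6)(z + 2)
Expand: z^2 + 8z + 12


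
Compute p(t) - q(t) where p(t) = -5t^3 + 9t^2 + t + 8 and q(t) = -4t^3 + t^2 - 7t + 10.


Distribute the minus sign:
  (-5t^3 + 9t^2 + t + 8)
- (-4t^3 + t^2 - 7t + 10)
Negate second polynomial: 4t^3 - t^2 + 7t - 10
Add: -t^3 + 8t^2 + 8t - 2


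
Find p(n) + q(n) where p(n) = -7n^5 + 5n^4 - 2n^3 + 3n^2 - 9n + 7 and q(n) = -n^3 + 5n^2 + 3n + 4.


Align terms by degree and add:
  -7n^5 + 5n^4 - 2n^3 + 3n^2 - 9n + 7
  -n^3 + 5n^2 + 3n + 4
= -7n^5 + 5n^4 - 3n^3 + 8n^2 - 6n + 11


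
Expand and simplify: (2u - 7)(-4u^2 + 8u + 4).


Distribute each term of the first polynomial:
  (2u)(-4u^2 + 8u + 4) = -8u^3 + 16u^2 + 8u
  (-7)(-4u^2 + 8u + 4) = 28u^2 - 56u - 28
Sum: -8u^3 + 44u^2 - 48u - 28


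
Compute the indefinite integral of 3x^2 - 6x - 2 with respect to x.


Reverse power rule on each term:
  ∫ 3x^2 dx = x^3
  ∫ -6x dx = -3x^2
  ∫ -2 dx = -2x
F(x) = x^3 - 3x^2 - 2x + C


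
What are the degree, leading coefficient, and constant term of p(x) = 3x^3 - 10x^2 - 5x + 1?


Highest power of x is 3, with coefficient 3. Constant term is 1.
Degree = 3, leading coefficient = 3, constant term = 1


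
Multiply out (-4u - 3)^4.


Expand (-4u - 3)^4 by repeated multiplication:
  (-4u - 3)^2 = 16u^2 + 24u + 9
  (-4u - 3)^3 = -64u^3 - 144u^2 - 108u - 27
= 256u^4 + 768u^3 + 864u^2 + 432u + 81


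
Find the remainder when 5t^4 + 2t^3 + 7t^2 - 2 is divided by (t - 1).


By the Remainder Theorem, the remainder equals p(1):
  5*(1)^4 = 5
  2*(1)^3 = 2
  7*(1)^2 = 7
  0*(1)^1 = 0
  constant: -2
Sum: 5 + 2 + 7 + 0 - 2 = 12


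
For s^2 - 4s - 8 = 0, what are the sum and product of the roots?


For as^2+bs+c=0: sum = -b/a, product = c/a.
a=1, b=-4, c=-8
Sum = -(-4)/1 = 4
Product = (-8)/1 = -8


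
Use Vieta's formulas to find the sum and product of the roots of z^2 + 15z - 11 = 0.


For az^2+bz+c=0: sum = -b/a, product = c/a.
a=1, b=15, c=-11
Sum = -(15)/1 = -15
Product = (-11)/1 = -11


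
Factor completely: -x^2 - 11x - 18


Roots satisfy r1 + r2 = -b/a = -11 and r1*r2 = c/a = 18.
So r1 = -2, r2 = -9.
-x^2 - 11x - 18 = -(x - r1)(x - r2) = -(x + 2)(x + 9)


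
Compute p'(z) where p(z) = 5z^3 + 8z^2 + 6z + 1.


Apply the power rule term by term:
  d/dz(5z^3) = 15z^2
  d/dz(8z^2) = 16z
  d/dz(6z) = 6
  d/dz(1) = 0
p'(z) = 15z^2 + 16z + 6


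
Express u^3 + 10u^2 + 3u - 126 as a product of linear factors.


Try integer roots (divisors of -126). u=3: p(3)=0.
Divide out (u - 3): quotient is u^2 + 13u + 42.
Factor the quadratic: (u + 7)(u + 6)
Result: (u - 3)(u + 7)(u + 6)


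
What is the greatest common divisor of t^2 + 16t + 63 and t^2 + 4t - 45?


Factor each:
  t^2 + 16t + 63 = (t + 9)(t + 7)
  t^2 + 4t - 45 = (t + 9)(t - 5)
Common monic factor: t + 9


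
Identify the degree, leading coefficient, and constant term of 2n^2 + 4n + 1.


Highest power of n is 2, with coefficient 2. Constant term is 1.
Degree = 2, leading coefficient = 2, constant term = 1


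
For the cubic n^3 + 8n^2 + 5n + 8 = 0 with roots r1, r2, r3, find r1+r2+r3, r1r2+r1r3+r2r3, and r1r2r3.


Monic cubic n^3+bn^2+cn+d=0: sum=-b, pairwise sum=c, product=-d.
b=8, c=5, d=8
r1+r2+r3 = -8
r1r2+r1r3+r2r3 = 5
r1r2r3 = -8


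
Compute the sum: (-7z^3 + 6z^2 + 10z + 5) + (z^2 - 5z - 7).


Align terms by degree and add:
  -7z^3 + 6z^2 + 10z + 5
+ z^2 - 5z - 7
= -7z^3 + 7z^2 + 5z - 2


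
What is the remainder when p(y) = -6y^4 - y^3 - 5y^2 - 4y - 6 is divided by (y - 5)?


By the Remainder Theorem, the remainder equals p(5):
  -6*(5)^4 = -3750
  -1*(5)^3 = -125
  -5*(5)^2 = -125
  -4*(5)^1 = -20
  constant: -6
Sum: -3750 - 125 - 125 - 20 - 6 = -4026


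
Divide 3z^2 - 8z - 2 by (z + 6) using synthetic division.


Synthetic division with c = -6. Coefficients: 3, -8, -2
Bring down 3.
  3 * -6 = -18; -18 - 8 = -26
  -26 * -6 = 156; 156 - 2 = 154
Quotient: 3z - 26, Remainder: 154


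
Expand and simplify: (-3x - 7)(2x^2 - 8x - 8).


Distribute each term of the first polynomial:
  (-3x)(2x^2 - 8x - 8) = -6x^3 + 24x^2 + 24x
  (-7)(2x^2 - 8x - 8) = -14x^2 + 56x + 56
Sum: -6x^3 + 10x^2 + 80x + 56


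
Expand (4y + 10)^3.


Expand (4y + 10)^3 by repeated multiplication:
  (4y + 10)^2 = 16y^2 + 80y + 100
= 64y^3 + 480y^2 + 1200y + 1000


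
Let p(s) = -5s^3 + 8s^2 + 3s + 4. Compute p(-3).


Using direct substitution:
  -5 * (-3)^3 = 135
  8 * (-3)^2 = 72
  3 * (-3)^1 = -9
  constant: 4
Sum = 135 + 72 - 9 + 4 = 202


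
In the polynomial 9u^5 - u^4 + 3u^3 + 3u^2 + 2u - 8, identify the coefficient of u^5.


Read off the coefficient of u^5: 9


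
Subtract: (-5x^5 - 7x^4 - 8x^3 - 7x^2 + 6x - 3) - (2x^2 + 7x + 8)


Distribute the minus sign:
  (-5x^5 - 7x^4 - 8x^3 - 7x^2 + 6x - 3)
- (2x^2 + 7x + 8)
Negate second polynomial: -2x^2 - 7x - 8
Add: -5x^5 - 7x^4 - 8x^3 - 9x^2 - x - 11


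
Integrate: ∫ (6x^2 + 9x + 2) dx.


Reverse power rule on each term:
  ∫ 6x^2 dx = 2x^3
  ∫ 9x dx = (9/2)x^2
  ∫ 2 dx = 2x
F(x) = 2x^3 + (9/2)x^2 + 2x + C


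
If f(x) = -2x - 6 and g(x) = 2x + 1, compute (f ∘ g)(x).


Substitute g(x) into f:
f(g(x)) = -2*(2x + 1) + (-6)
Expand and combine: -4x - 8


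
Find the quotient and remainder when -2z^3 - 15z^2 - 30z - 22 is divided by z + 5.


(-2z^3 - 15z^2 - 30z - 22) / (z + 5)
Step 1: -2z^2 * (z + 5) = -2z^3 - 10z^2; subtract.
Step 2: -5z * (z + 5) = -5z^2 - 25z; subtract.
Step 3: -5 * (z + 5) = -5z - 25; subtract.
Quotient: -2z^2 - 5z - 5, Remainder: 3


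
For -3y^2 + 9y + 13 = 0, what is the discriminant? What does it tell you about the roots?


D = b^2 - 4ac = (9)^2 - 4(-3)(13) = 81 + 156 = 237
Since D > 0: two distinct irrational roots


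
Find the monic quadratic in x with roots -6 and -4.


p(x) = (x + 6)(x + 4)
Expand: x^2 + 10x + 24


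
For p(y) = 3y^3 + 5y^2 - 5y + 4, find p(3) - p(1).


p(3) = 115
p(1) = 7
p(3) - p(1) = 115 - 7 = 108


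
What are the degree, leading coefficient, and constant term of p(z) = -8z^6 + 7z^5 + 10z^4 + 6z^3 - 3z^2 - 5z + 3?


Highest power of z is 6, with coefficient -8. Constant term is 3.
Degree = 6, leading coefficient = -8, constant term = 3


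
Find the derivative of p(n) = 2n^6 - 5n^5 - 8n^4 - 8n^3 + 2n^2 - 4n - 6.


Apply the power rule term by term:
  d/dn(2n^6) = 12n^5
  d/dn(-5n^5) = -25n^4
  d/dn(-8n^4) = -32n^3
  d/dn(-8n^3) = -24n^2
  d/dn(2n^2) = 4n
  d/dn(-4n) = -4
  d/dn(-6) = 0
p'(n) = 12n^5 - 25n^4 - 32n^3 - 24n^2 + 4n - 4


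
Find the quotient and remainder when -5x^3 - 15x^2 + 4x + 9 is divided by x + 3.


(-5x^3 - 15x^2 + 4x + 9) / (x + 3)
Step 1: -5x^2 * (x + 3) = -5x^3 - 15x^2; subtract.
Step 2: 0 * (x + 3) = 0; subtract.
Step 3: 4 * (x + 3) = 4x + 12; subtract.
Quotient: -5x^2 + 4, Remainder: -3


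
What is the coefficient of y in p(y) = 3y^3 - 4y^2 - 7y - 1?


Read off the coefficient of y: -7


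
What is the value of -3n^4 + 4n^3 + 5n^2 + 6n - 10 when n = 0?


Using direct substitution:
  -3 * (0)^4 = 0
  4 * (0)^3 = 0
  5 * (0)^2 = 0
  6 * (0)^1 = 0
  constant: -10
Sum = 0 + 0 + 0 + 0 - 10 = -10


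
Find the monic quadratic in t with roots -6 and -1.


p(t) = (t + 6)(t + 1)
Expand: t^2 + 7t + 6


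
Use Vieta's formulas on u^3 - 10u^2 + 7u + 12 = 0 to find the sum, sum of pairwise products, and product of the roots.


Monic cubic u^3+bu^2+cu+d=0: sum=-b, pairwise sum=c, product=-d.
b=-10, c=7, d=12
r1+r2+r3 = 10
r1r2+r1r3+r2r3 = 7
r1r2r3 = -12


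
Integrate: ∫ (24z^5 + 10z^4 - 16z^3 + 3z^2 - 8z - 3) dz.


Reverse power rule on each term:
  ∫ 24z^5 dz = 4z^6
  ∫ 10z^4 dz = 2z^5
  ∫ -16z^3 dz = -4z^4
  ∫ 3z^2 dz = z^3
  ∫ -8z dz = -4z^2
  ∫ -3 dz = -3z
F(z) = 4z^6 + 2z^5 - 4z^4 + z^3 - 4z^2 - 3z + C


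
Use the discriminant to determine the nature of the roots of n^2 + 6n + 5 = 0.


D = b^2 - 4ac = (6)^2 - 4(1)(5) = 36 - 20 = 16
Since D > 0: two distinct rational roots


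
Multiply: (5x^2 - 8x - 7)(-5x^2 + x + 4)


Distribute each term of the first polynomial:
  (5x^2)(-5x^2 + x + 4) = -25x^4 + 5x^3 + 20x^2
  (-8x)(-5x^2 + x + 4) = 40x^3 - 8x^2 - 32x
  (-7)(-5x^2 + x + 4) = 35x^2 - 7x - 28
Sum: -25x^4 + 45x^3 + 47x^2 - 39x - 28


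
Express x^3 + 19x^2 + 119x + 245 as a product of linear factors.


Try integer roots (divisors of 245). x=-7: p(-7)=0.
Divide out (x + 7): quotient is x^2 + 12x + 35.
Factor the quadratic: (x + 7)(x + 5)
Result: (x + 7)(x + 7)(x + 5)


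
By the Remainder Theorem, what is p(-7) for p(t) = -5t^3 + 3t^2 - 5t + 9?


By the Remainder Theorem, the remainder equals p(-7):
  -5*(-7)^3 = 1715
  3*(-7)^2 = 147
  -5*(-7)^1 = 35
  constant: 9
Sum: 1715 + 147 + 35 + 9 = 1906


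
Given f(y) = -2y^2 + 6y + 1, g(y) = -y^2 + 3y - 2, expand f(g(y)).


Substitute g(y) into f:
f(g(y)) = -2*(-y^2 + 3y - 2)^2 + 6*(-y^2 + 3y - 2) + 1
(-y^2 + 3y - 2)^2 = y^4 - 6y^3 + 13y^2 - 12y + 4
Expand and combine: -2y^4 + 12y^3 - 32y^2 + 42y - 19


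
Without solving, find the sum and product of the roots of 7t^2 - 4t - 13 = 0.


For at^2+bt+c=0: sum = -b/a, product = c/a.
a=7, b=-4, c=-13
Sum = -(-4)/7 = 4/7
Product = (-13)/7 = -13/7


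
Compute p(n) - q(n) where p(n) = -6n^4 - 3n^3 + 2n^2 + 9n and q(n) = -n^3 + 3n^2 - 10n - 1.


Distribute the minus sign:
  (-6n^4 - 3n^3 + 2n^2 + 9n)
- (-n^3 + 3n^2 - 10n - 1)
Negate second polynomial: n^3 - 3n^2 + 10n + 1
Add: -6n^4 - 2n^3 - n^2 + 19n + 1


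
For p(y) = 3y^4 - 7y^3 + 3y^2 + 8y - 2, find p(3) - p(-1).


p(3) = 103
p(-1) = 3
p(3) - p(-1) = 103 - 3 = 100


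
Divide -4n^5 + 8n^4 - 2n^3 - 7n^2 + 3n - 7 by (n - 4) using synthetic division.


Synthetic division with c = 4. Coefficients: -4, 8, -2, -7, 3, -7
Bring down -4.
  -4 * 4 = -16; -16 + 8 = -8
  -8 * 4 = -32; -32 - 2 = -34
  -34 * 4 = -136; -136 - 7 = -143
  -143 * 4 = -572; -572 + 3 = -569
  -569 * 4 = -2276; -2276 - 7 = -2283
Quotient: -4n^4 - 8n^3 - 34n^2 - 143n - 569, Remainder: -2283


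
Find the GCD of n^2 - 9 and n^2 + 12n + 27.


Factor each:
  n^2 - 9 = (n + 3)(n - 3)
  n^2 + 12n + 27 = (n + 3)(n + 9)
Common monic factor: n + 3


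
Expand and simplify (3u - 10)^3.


Expand (3u - 10)^3 by repeated multiplication:
  (3u - 10)^2 = 9u^2 - 60u + 100
= 27u^3 - 270u^2 + 900u - 1000


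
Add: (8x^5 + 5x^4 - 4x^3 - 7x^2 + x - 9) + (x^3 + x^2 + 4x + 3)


Align terms by degree and add:
  8x^5 + 5x^4 - 4x^3 - 7x^2 + x - 9
+ x^3 + x^2 + 4x + 3
= 8x^5 + 5x^4 - 3x^3 - 6x^2 + 5x - 6


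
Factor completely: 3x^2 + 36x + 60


Roots satisfy r1 + r2 = -b/a = -12 and r1*r2 = c/a = 20.
So r1 = -2, r2 = -10.
3x^2 + 36x + 60 = 3(x - r1)(x - r2) = 3(x + 2)(x + 10)


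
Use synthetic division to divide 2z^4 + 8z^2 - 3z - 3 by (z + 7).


Synthetic division with c = -7. Coefficients: 2, 0, 8, -3, -3
Bring down 2.
  2 * -7 = -14; -14 + 0 = -14
  -14 * -7 = 98; 98 + 8 = 106
  106 * -7 = -742; -742 - 3 = -745
  -745 * -7 = 5215; 5215 - 3 = 5212
Quotient: 2z^3 - 14z^2 + 106z - 745, Remainder: 5212


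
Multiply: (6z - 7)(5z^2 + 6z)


Distribute each term of the first polynomial:
  (6z)(5z^2 + 6z) = 30z^3 + 36z^2
  (-7)(5z^2 + 6z) = -35z^2 - 42z
Sum: 30z^3 + z^2 - 42z


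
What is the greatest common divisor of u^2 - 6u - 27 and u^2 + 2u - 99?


Factor each:
  u^2 - 6u - 27 = (u - 9)(u + 3)
  u^2 + 2u - 99 = (u - 9)(u + 11)
Common monic factor: u - 9


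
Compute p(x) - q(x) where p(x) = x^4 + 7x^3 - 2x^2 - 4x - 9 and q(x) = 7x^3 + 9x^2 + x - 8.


Distribute the minus sign:
  (x^4 + 7x^3 - 2x^2 - 4x - 9)
- (7x^3 + 9x^2 + x - 8)
Negate second polynomial: -7x^3 - 9x^2 - x + 8
Add: x^4 - 11x^2 - 5x - 1


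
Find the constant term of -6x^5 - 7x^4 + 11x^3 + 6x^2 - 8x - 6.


Read off the constant term: -6


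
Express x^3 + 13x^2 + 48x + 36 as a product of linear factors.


Try integer roots (divisors of 36). x=-6: p(-6)=0.
Divide out (x + 6): quotient is x^2 + 7x + 6.
Factor the quadratic: (x + 6)(x + 1)
Result: (x + 6)(x + 6)(x + 1)


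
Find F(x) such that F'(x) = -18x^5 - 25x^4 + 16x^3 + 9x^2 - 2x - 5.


Reverse power rule on each term:
  ∫ -18x^5 dx = -3x^6
  ∫ -25x^4 dx = -5x^5
  ∫ 16x^3 dx = 4x^4
  ∫ 9x^2 dx = 3x^3
  ∫ -2x dx = -x^2
  ∫ -5 dx = -5x
F(x) = -3x^6 - 5x^5 + 4x^4 + 3x^3 - x^2 - 5x + C


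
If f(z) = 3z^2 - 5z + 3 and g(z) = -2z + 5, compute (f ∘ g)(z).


Substitute g(z) into f:
f(g(z)) = 3*(-2z + 5)^2 + (-5)*(-2z + 5) + 3
(-2z + 5)^2 = 4z^2 - 20z + 25
Expand and combine: 12z^2 - 50z + 53


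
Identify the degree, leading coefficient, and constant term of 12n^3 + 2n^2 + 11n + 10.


Highest power of n is 3, with coefficient 12. Constant term is 10.
Degree = 3, leading coefficient = 12, constant term = 10


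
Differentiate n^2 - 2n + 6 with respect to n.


Apply the power rule term by term:
  d/dn(n^2) = 2n
  d/dn(-2n) = -2
  d/dn(6) = 0
p'(n) = 2n - 2
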